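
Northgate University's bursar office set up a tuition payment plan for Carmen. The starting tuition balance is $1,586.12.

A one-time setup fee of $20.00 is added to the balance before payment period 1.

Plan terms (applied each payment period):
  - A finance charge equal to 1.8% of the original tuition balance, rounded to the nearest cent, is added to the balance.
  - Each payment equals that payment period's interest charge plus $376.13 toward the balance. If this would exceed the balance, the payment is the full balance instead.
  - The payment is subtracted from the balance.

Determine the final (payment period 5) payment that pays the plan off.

$130.15

# | Opening | Interest | Payment | End bal
1 | $1,606.12 | $28.55 | $404.68 | $1,229.99
2 | $1,229.99 | $28.55 | $404.68 | $853.86
3 | $853.86 | $28.55 | $404.68 | $477.73
4 | $477.73 | $28.55 | $404.68 | $101.60
5 | $101.60 | $28.55 | $130.15 | $0.00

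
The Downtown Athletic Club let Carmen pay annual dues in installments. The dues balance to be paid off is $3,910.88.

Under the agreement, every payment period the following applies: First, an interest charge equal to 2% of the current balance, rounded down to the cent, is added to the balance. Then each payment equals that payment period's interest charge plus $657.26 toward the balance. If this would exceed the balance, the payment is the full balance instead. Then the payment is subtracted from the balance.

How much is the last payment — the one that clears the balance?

$637.07

# | Opening | Interest | Payment | End bal
1 | $3,910.88 | $78.21 | $735.47 | $3,253.62
2 | $3,253.62 | $65.07 | $722.33 | $2,596.36
3 | $2,596.36 | $51.92 | $709.18 | $1,939.10
4 | $1,939.10 | $38.78 | $696.04 | $1,281.84
5 | $1,281.84 | $25.63 | $682.89 | $624.58
6 | $624.58 | $12.49 | $637.07 | $0.00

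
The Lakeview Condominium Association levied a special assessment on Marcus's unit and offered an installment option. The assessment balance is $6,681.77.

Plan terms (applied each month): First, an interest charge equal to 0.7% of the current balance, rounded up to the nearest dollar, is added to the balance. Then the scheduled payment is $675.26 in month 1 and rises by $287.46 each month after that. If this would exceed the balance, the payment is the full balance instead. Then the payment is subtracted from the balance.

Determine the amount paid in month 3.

$1,250.18

Month 1: opening $6,681.77; interest $47.00 → $6,728.77; payment $675.26; balance $6,053.51
Month 2: opening $6,053.51; interest $43.00 → $6,096.51; payment $962.72; balance $5,133.79
Month 3: opening $5,133.79; interest $36.00 → $5,169.79; payment $1,250.18; balance $3,919.61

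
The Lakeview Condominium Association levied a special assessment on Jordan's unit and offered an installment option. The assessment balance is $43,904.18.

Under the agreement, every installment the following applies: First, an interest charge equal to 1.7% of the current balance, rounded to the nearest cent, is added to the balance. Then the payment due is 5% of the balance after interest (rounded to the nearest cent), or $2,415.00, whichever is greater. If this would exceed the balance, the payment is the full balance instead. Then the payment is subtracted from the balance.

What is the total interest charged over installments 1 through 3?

$2,153.53

Installment 1: opening $43,904.18; interest $746.37 → $44,650.55; payment $2,415.00; balance $42,235.55
Installment 2: opening $42,235.55; interest $718.00 → $42,953.55; payment $2,415.00; balance $40,538.55
Installment 3: opening $40,538.55; interest $689.16 → $41,227.71; payment $2,415.00; balance $38,812.71
Total interest: $746.37 + $718.00 + $689.16 = $2,153.53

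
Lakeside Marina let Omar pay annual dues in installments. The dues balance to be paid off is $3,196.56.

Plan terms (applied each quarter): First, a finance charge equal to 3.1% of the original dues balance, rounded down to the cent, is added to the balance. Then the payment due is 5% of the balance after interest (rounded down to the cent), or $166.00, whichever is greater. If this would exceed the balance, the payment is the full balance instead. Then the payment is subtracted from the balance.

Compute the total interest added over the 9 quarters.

# | Opening | Interest | Payment | End bal
1 | $3,196.56 | $99.09 | $166.00 | $3,129.65
2 | $3,129.65 | $99.09 | $166.00 | $3,062.74
3 | $3,062.74 | $99.09 | $166.00 | $2,995.83
4 | $2,995.83 | $99.09 | $166.00 | $2,928.92
5 | $2,928.92 | $99.09 | $166.00 | $2,862.01
6 | $2,862.01 | $99.09 | $166.00 | $2,795.10
7 | $2,795.10 | $99.09 | $166.00 | $2,728.19
8 | $2,728.19 | $99.09 | $166.00 | $2,661.28
9 | $2,661.28 | $99.09 | $166.00 | $2,594.37
Total interest: $99.09 + $99.09 + $99.09 + $99.09 + $99.09 + $99.09 + $99.09 + $99.09 + $99.09 = $891.81

$891.81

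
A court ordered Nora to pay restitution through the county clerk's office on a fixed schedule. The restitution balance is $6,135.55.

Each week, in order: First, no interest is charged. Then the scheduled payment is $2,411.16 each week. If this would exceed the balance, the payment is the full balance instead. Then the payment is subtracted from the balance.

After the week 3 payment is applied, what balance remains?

Week 1: $6,135.55 − $2,411.16 → $3,724.39
Week 2: $3,724.39 − $2,411.16 → $1,313.23
Week 3: $1,313.23 − $1,313.23 → $0.00

$0.00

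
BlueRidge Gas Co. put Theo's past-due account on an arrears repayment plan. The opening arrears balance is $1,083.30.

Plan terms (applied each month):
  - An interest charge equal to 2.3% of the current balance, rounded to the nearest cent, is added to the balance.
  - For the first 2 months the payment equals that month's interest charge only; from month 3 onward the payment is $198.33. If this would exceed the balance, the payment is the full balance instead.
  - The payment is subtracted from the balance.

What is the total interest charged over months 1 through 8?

# | Opening | Interest | Payment | End bal
1 | $1,083.30 | $24.92 | $24.92 | $1,083.30
2 | $1,083.30 | $24.92 | $24.92 | $1,083.30
3 | $1,083.30 | $24.92 | $198.33 | $909.89
4 | $909.89 | $20.93 | $198.33 | $732.49
5 | $732.49 | $16.85 | $198.33 | $551.01
6 | $551.01 | $12.67 | $198.33 | $365.35
7 | $365.35 | $8.40 | $198.33 | $175.42
8 | $175.42 | $4.03 | $179.45 | $0.00
Total interest: $24.92 + $24.92 + $24.92 + $20.93 + $16.85 + $12.67 + $8.40 + $4.03 = $137.64

$137.64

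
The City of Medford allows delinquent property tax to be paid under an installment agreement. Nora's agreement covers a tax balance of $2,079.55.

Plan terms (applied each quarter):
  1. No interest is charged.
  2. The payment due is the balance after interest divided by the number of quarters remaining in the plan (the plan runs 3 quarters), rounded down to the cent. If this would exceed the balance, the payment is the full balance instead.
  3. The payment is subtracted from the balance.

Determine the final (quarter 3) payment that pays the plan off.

$693.19

Quarter 1: opening $2,079.55; payment $693.18; balance $1,386.37
Quarter 2: opening $1,386.37; payment $693.18; balance $693.19
Quarter 3: opening $693.19; payment $693.19; balance $0.00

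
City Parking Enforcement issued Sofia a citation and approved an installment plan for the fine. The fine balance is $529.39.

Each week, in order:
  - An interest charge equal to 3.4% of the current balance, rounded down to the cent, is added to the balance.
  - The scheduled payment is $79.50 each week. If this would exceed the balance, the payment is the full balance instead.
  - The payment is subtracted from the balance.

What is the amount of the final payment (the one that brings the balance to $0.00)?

$54.11

# | Opening | Interest | Payment | End bal
1 | $529.39 | $17.99 | $79.50 | $467.88
2 | $467.88 | $15.90 | $79.50 | $404.28
3 | $404.28 | $13.74 | $79.50 | $338.52
4 | $338.52 | $11.50 | $79.50 | $270.52
5 | $270.52 | $9.19 | $79.50 | $200.21
6 | $200.21 | $6.80 | $79.50 | $127.51
7 | $127.51 | $4.33 | $79.50 | $52.34
8 | $52.34 | $1.77 | $54.11 | $0.00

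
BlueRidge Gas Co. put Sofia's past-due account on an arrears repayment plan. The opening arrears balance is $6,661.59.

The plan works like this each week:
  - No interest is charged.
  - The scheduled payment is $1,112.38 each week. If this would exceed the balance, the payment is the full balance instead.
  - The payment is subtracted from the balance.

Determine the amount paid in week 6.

$1,099.69

Week 1: opening $6,661.59; payment $1,112.38; balance $5,549.21
Week 2: opening $5,549.21; payment $1,112.38; balance $4,436.83
Week 3: opening $4,436.83; payment $1,112.38; balance $3,324.45
Week 4: opening $3,324.45; payment $1,112.38; balance $2,212.07
Week 5: opening $2,212.07; payment $1,112.38; balance $1,099.69
Week 6: opening $1,099.69; payment $1,099.69; balance $0.00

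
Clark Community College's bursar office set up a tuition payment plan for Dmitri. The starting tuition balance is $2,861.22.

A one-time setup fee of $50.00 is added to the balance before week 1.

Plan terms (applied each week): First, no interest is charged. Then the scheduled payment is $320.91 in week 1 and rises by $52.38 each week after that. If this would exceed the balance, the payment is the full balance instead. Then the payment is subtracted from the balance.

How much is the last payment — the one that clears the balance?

Week 1: opening $2,911.22; payment $320.91; balance $2,590.31
Week 2: opening $2,590.31; payment $373.29; balance $2,217.02
Week 3: opening $2,217.02; payment $425.67; balance $1,791.35
Week 4: opening $1,791.35; payment $478.05; balance $1,313.30
Week 5: opening $1,313.30; payment $530.43; balance $782.87
Week 6: opening $782.87; payment $582.81; balance $200.06
Week 7: opening $200.06; payment $200.06; balance $0.00

$200.06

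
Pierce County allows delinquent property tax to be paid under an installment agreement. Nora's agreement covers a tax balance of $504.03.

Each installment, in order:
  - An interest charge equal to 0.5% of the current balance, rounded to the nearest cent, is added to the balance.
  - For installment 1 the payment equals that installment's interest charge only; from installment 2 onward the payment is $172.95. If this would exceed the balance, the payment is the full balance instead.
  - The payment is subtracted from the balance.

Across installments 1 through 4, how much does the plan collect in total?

$511.55

# | Opening | Interest | Payment | End bal
1 | $504.03 | $2.52 | $2.52 | $504.03
2 | $504.03 | $2.52 | $172.95 | $333.60
3 | $333.60 | $1.67 | $172.95 | $162.32
4 | $162.32 | $0.81 | $163.13 | $0.00
Total paid: $511.55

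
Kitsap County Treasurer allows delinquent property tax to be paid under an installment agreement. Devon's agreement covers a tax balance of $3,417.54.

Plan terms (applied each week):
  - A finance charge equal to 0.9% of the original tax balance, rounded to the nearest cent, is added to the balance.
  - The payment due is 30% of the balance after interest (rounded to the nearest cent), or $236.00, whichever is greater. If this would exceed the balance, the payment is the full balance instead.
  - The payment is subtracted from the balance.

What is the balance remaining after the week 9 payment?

$0.00

Week 1: $3,417.54 +$30.76 interest = $3,448.30; pay $1,034.49 → $2,413.81
Week 2: $2,413.81 +$30.76 interest = $2,444.57; pay $733.37 → $1,711.20
Week 3: $1,711.20 +$30.76 interest = $1,741.96; pay $522.59 → $1,219.37
Week 4: $1,219.37 +$30.76 interest = $1,250.13; pay $375.04 → $875.09
Week 5: $875.09 +$30.76 interest = $905.85; pay $271.76 → $634.09
Week 6: $634.09 +$30.76 interest = $664.85; pay $236.00 → $428.85
Week 7: $428.85 +$30.76 interest = $459.61; pay $236.00 → $223.61
Week 8: $223.61 +$30.76 interest = $254.37; pay $236.00 → $18.37
Week 9: $18.37 +$30.76 interest = $49.13; pay $49.13 → $0.00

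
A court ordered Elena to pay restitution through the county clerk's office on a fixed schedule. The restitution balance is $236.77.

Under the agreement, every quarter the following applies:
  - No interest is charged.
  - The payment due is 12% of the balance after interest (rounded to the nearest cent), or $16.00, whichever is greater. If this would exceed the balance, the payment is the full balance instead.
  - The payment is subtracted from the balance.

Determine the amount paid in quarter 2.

Quarter 1: opening $236.77; payment $28.41; balance $208.36
Quarter 2: opening $208.36; payment $25.00; balance $183.36

$25.00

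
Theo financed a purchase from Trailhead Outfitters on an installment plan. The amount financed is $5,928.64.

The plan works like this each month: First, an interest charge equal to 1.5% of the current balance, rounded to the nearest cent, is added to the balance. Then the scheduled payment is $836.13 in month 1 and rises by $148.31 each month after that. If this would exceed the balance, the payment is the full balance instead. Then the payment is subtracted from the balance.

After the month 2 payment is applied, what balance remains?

$4,274.72

Month 1: $5,928.64 +$88.93 interest = $6,017.57; pay $836.13 → $5,181.44
Month 2: $5,181.44 +$77.72 interest = $5,259.16; pay $984.44 → $4,274.72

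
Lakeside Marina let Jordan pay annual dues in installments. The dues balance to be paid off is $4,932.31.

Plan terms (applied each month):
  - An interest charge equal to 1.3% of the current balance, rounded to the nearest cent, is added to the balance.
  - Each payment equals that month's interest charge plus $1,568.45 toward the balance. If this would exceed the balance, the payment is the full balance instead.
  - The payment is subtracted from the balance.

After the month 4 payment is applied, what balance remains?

Month 1: $4,932.31 +$64.12 interest = $4,996.43; pay $1,632.57 → $3,363.86
Month 2: $3,363.86 +$43.73 interest = $3,407.59; pay $1,612.18 → $1,795.41
Month 3: $1,795.41 +$23.34 interest = $1,818.75; pay $1,591.79 → $226.96
Month 4: $226.96 +$2.95 interest = $229.91; pay $229.91 → $0.00

$0.00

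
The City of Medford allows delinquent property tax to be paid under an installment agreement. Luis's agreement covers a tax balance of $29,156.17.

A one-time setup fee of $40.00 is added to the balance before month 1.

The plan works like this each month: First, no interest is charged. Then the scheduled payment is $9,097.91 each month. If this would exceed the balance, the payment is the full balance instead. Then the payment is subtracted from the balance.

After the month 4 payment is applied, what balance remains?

$0.00

Month 1: $29,196.17 − $9,097.91 → $20,098.26
Month 2: $20,098.26 − $9,097.91 → $11,000.35
Month 3: $11,000.35 − $9,097.91 → $1,902.44
Month 4: $1,902.44 − $1,902.44 → $0.00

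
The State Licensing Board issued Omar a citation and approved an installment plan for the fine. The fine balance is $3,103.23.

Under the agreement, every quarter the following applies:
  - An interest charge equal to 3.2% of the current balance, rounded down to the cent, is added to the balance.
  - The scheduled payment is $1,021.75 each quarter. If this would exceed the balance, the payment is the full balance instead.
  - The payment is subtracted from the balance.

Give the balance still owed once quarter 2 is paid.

# | Opening | Interest | Payment | End bal
1 | $3,103.23 | $99.30 | $1,021.75 | $2,180.78
2 | $2,180.78 | $69.78 | $1,021.75 | $1,228.81

$1,228.81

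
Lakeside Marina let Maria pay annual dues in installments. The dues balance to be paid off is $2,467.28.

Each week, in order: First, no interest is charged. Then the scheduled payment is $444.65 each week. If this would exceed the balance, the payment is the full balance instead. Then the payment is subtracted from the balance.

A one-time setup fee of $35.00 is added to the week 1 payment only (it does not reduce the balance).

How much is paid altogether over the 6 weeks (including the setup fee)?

$2,502.28

Week 1: opening $2,467.28; payment $444.65 (+ $35.00 fee); balance $2,022.63
Week 2: opening $2,022.63; payment $444.65; balance $1,577.98
Week 3: opening $1,577.98; payment $444.65; balance $1,133.33
Week 4: opening $1,133.33; payment $444.65; balance $688.68
Week 5: opening $688.68; payment $444.65; balance $244.03
Week 6: opening $244.03; payment $244.03; balance $0.00
Total paid: $2,502.28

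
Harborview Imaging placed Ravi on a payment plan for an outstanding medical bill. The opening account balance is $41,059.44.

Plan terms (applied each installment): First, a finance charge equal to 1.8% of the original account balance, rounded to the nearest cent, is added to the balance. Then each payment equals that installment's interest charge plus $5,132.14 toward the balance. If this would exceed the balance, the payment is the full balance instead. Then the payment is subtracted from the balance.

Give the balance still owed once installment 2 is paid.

$30,795.16

Installment 1: opening $41,059.44; interest $739.07 → $41,798.51; payment $5,871.21; balance $35,927.30
Installment 2: opening $35,927.30; interest $739.07 → $36,666.37; payment $5,871.21; balance $30,795.16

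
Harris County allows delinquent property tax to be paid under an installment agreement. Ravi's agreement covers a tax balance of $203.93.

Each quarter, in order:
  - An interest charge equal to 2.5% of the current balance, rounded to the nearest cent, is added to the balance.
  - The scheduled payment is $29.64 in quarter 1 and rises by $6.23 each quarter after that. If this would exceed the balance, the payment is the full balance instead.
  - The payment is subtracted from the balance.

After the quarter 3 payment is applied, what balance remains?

Quarter 1: $203.93 +$5.10 interest = $209.03; pay $29.64 → $179.39
Quarter 2: $179.39 +$4.48 interest = $183.87; pay $35.87 → $148.00
Quarter 3: $148.00 +$3.70 interest = $151.70; pay $42.10 → $109.60

$109.60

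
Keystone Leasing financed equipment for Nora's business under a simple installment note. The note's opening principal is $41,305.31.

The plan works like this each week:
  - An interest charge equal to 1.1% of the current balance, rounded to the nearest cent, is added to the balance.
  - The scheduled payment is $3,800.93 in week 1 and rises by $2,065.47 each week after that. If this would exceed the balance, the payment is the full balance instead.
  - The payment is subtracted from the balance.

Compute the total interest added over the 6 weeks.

$1,707.64

Week 1: $41,305.31 +$454.36 interest = $41,759.67; pay $3,800.93 → $37,958.74
Week 2: $37,958.74 +$417.55 interest = $38,376.29; pay $5,866.40 → $32,509.89
Week 3: $32,509.89 +$357.61 interest = $32,867.50; pay $7,931.87 → $24,935.63
Week 4: $24,935.63 +$274.29 interest = $25,209.92; pay $9,997.34 → $15,212.58
Week 5: $15,212.58 +$167.34 interest = $15,379.92; pay $12,062.81 → $3,317.11
Week 6: $3,317.11 +$36.49 interest = $3,353.60; pay $3,353.60 → $0.00
Total interest: $454.36 + $417.55 + $357.61 + $274.29 + $167.34 + $36.49 = $1,707.64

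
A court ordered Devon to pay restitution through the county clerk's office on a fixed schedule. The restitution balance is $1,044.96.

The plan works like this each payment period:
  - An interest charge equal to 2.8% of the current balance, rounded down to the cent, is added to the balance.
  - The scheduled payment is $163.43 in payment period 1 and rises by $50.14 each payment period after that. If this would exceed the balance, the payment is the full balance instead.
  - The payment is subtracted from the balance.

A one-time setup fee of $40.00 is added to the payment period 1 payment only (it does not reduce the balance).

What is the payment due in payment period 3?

$263.71

# | Opening | Interest | Payment | Fee | End bal
1 | $1,044.96 | $29.25 | $163.43 | $40.00 | $910.78
2 | $910.78 | $25.50 | $213.57 | — | $722.71
3 | $722.71 | $20.23 | $263.71 | — | $479.23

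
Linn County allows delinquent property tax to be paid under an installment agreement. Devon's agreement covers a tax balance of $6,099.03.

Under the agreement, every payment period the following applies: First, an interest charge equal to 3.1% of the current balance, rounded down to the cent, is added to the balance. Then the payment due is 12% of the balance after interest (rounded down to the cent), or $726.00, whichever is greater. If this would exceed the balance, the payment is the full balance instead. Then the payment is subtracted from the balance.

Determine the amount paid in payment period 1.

$754.57

Payment period 1: opening $6,099.03; interest $189.06 → $6,288.09; payment $754.57; balance $5,533.52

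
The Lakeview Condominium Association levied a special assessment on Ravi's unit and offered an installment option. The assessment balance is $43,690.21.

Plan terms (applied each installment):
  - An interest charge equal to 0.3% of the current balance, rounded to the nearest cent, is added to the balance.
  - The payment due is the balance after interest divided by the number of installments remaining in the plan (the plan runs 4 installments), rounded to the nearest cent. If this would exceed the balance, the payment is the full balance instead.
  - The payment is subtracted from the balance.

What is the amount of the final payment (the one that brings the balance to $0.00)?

Installment 1: $43,690.21 +$131.07 interest = $43,821.28; pay $10,955.32 → $32,865.96
Installment 2: $32,865.96 +$98.60 interest = $32,964.56; pay $10,988.19 → $21,976.37
Installment 3: $21,976.37 +$65.93 interest = $22,042.30; pay $11,021.15 → $11,021.15
Installment 4: $11,021.15 +$33.06 interest = $11,054.21; pay $11,054.21 → $0.00

$11,054.21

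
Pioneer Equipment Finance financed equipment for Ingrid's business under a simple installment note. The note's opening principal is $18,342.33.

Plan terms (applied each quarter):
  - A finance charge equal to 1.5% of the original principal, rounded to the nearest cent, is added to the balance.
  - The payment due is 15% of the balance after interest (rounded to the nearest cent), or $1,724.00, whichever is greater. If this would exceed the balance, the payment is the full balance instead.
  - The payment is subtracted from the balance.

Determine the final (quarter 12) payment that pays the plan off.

$453.07

Quarter 1: opening $18,342.33; interest $275.13 → $18,617.46; payment $2,792.62; balance $15,824.84
Quarter 2: opening $15,824.84; interest $275.13 → $16,099.97; payment $2,415.00; balance $13,684.97
Quarter 3: opening $13,684.97; interest $275.13 → $13,960.10; payment $2,094.02; balance $11,866.08
Quarter 4: opening $11,866.08; interest $275.13 → $12,141.21; payment $1,821.18; balance $10,320.03
Quarter 5: opening $10,320.03; interest $275.13 → $10,595.16; payment $1,724.00; balance $8,871.16
Quarter 6: opening $8,871.16; interest $275.13 → $9,146.29; payment $1,724.00; balance $7,422.29
Quarter 7: opening $7,422.29; interest $275.13 → $7,697.42; payment $1,724.00; balance $5,973.42
Quarter 8: opening $5,973.42; interest $275.13 → $6,248.55; payment $1,724.00; balance $4,524.55
Quarter 9: opening $4,524.55; interest $275.13 → $4,799.68; payment $1,724.00; balance $3,075.68
Quarter 10: opening $3,075.68; interest $275.13 → $3,350.81; payment $1,724.00; balance $1,626.81
Quarter 11: opening $1,626.81; interest $275.13 → $1,901.94; payment $1,724.00; balance $177.94
Quarter 12: opening $177.94; interest $275.13 → $453.07; payment $453.07; balance $0.00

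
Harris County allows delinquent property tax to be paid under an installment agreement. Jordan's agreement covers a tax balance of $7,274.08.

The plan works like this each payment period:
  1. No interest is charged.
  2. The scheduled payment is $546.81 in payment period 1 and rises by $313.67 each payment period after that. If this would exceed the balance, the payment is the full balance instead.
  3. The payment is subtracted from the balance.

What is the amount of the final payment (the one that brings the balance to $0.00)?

$1,403.33

# | Opening | Payment | End bal
1 | $7,274.08 | $546.81 | $6,727.27
2 | $6,727.27 | $860.48 | $5,866.79
3 | $5,866.79 | $1,174.15 | $4,692.64
4 | $4,692.64 | $1,487.82 | $3,204.82
5 | $3,204.82 | $1,801.49 | $1,403.33
6 | $1,403.33 | $1,403.33 | $0.00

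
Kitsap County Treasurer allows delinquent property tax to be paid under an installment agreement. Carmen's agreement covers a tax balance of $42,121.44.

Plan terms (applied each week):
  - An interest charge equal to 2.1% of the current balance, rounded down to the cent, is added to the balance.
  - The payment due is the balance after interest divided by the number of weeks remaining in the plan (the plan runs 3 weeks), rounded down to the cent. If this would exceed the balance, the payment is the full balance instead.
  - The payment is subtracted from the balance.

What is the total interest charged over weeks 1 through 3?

Week 1: opening $42,121.44; interest $884.55 → $43,005.99; payment $14,335.33; balance $28,670.66
Week 2: opening $28,670.66; interest $602.08 → $29,272.74; payment $14,636.37; balance $14,636.37
Week 3: opening $14,636.37; interest $307.36 → $14,943.73; payment $14,943.73; balance $0.00
Total interest: $884.55 + $602.08 + $307.36 = $1,793.99

$1,793.99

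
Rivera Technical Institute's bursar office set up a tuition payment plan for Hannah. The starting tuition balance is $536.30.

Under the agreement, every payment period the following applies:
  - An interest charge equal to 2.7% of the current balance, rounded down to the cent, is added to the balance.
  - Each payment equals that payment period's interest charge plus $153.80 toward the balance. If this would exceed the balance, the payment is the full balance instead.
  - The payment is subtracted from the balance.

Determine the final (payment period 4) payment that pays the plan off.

$76.92

Payment period 1: opening $536.30; interest $14.48 → $550.78; payment $168.28; balance $382.50
Payment period 2: opening $382.50; interest $10.32 → $392.82; payment $164.12; balance $228.70
Payment period 3: opening $228.70; interest $6.17 → $234.87; payment $159.97; balance $74.90
Payment period 4: opening $74.90; interest $2.02 → $76.92; payment $76.92; balance $0.00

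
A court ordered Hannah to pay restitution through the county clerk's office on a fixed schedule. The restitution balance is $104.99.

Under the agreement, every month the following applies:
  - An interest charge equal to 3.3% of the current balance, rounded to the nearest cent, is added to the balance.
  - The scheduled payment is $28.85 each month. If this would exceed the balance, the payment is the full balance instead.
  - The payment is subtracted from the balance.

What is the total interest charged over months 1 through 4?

Month 1: opening $104.99; interest $3.46 → $108.45; payment $28.85; balance $79.60
Month 2: opening $79.60; interest $2.63 → $82.23; payment $28.85; balance $53.38
Month 3: opening $53.38; interest $1.76 → $55.14; payment $28.85; balance $26.29
Month 4: opening $26.29; interest $0.87 → $27.16; payment $27.16; balance $0.00
Total interest: $3.46 + $2.63 + $1.76 + $0.87 = $8.72

$8.72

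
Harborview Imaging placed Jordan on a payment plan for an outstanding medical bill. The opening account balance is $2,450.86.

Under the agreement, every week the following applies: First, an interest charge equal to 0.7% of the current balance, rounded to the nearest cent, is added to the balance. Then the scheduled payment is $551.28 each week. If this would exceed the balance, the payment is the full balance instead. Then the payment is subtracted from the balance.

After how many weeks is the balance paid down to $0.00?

5

Week 1: opening $2,450.86; interest $17.16 → $2,468.02; payment $551.28; balance $1,916.74
Week 2: opening $1,916.74; interest $13.42 → $1,930.16; payment $551.28; balance $1,378.88
Week 3: opening $1,378.88; interest $9.65 → $1,388.53; payment $551.28; balance $837.25
Week 4: opening $837.25; interest $5.86 → $843.11; payment $551.28; balance $291.83
Week 5: opening $291.83; interest $2.04 → $293.87; payment $293.87; balance $0.00
Balance reaches $0.00 in week 5.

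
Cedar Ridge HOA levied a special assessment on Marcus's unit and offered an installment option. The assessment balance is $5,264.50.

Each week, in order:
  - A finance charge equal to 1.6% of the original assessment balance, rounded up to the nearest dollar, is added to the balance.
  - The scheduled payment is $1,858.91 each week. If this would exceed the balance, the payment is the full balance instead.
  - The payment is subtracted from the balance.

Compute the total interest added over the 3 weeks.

Week 1: opening $5,264.50; interest $85.00 → $5,349.50; payment $1,858.91; balance $3,490.59
Week 2: opening $3,490.59; interest $85.00 → $3,575.59; payment $1,858.91; balance $1,716.68
Week 3: opening $1,716.68; interest $85.00 → $1,801.68; payment $1,801.68; balance $0.00
Total interest: $85.00 + $85.00 + $85.00 = $255.00

$255.00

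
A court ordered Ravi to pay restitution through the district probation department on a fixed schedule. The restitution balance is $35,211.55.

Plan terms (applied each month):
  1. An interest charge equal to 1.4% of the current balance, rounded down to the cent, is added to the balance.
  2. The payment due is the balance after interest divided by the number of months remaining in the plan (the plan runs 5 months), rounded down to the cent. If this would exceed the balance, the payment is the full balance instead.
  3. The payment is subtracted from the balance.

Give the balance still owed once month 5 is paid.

Month 1: opening $35,211.55; interest $492.96 → $35,704.51; payment $7,140.90; balance $28,563.61
Month 2: opening $28,563.61; interest $399.89 → $28,963.50; payment $7,240.87; balance $21,722.63
Month 3: opening $21,722.63; interest $304.11 → $22,026.74; payment $7,342.24; balance $14,684.50
Month 4: opening $14,684.50; interest $205.58 → $14,890.08; payment $7,445.04; balance $7,445.04
Month 5: opening $7,445.04; interest $104.23 → $7,549.27; payment $7,549.27; balance $0.00

$0.00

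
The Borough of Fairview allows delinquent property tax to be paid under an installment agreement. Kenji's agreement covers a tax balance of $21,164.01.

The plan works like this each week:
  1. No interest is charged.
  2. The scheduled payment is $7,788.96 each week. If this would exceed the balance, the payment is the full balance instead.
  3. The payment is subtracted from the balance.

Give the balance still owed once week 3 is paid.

# | Opening | Payment | End bal
1 | $21,164.01 | $7,788.96 | $13,375.05
2 | $13,375.05 | $7,788.96 | $5,586.09
3 | $5,586.09 | $5,586.09 | $0.00

$0.00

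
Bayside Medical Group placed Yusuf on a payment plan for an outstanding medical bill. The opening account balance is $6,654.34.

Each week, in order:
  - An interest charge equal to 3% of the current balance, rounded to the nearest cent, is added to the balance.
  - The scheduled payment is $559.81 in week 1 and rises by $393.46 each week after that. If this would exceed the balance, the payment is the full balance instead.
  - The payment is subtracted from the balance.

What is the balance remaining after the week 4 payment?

$2,739.15

Week 1: $6,654.34 +$199.63 interest = $6,853.97; pay $559.81 → $6,294.16
Week 2: $6,294.16 +$188.82 interest = $6,482.98; pay $953.27 → $5,529.71
Week 3: $5,529.71 +$165.89 interest = $5,695.60; pay $1,346.73 → $4,348.87
Week 4: $4,348.87 +$130.47 interest = $4,479.34; pay $1,740.19 → $2,739.15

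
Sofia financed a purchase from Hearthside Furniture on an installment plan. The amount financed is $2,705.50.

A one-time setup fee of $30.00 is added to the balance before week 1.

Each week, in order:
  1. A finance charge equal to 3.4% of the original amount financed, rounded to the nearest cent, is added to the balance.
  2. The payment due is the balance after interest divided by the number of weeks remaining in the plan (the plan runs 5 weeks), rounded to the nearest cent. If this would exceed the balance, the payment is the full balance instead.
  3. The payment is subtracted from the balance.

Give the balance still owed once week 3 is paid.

Week 1: opening $2,735.50; interest $91.99 → $2,827.49; payment $565.50; balance $2,261.99
Week 2: opening $2,261.99; interest $91.99 → $2,353.98; payment $588.50; balance $1,765.48
Week 3: opening $1,765.48; interest $91.99 → $1,857.47; payment $619.16; balance $1,238.31

$1,238.31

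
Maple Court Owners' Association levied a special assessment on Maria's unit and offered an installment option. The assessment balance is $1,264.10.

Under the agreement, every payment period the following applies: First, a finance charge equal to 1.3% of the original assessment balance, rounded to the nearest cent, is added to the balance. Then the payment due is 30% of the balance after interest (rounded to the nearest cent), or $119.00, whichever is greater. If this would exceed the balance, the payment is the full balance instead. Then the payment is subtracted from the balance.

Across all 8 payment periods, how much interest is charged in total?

$131.44

Payment period 1: $1,264.10 +$16.43 interest = $1,280.53; pay $384.16 → $896.37
Payment period 2: $896.37 +$16.43 interest = $912.80; pay $273.84 → $638.96
Payment period 3: $638.96 +$16.43 interest = $655.39; pay $196.62 → $458.77
Payment period 4: $458.77 +$16.43 interest = $475.20; pay $142.56 → $332.64
Payment period 5: $332.64 +$16.43 interest = $349.07; pay $119.00 → $230.07
Payment period 6: $230.07 +$16.43 interest = $246.50; pay $119.00 → $127.50
Payment period 7: $127.50 +$16.43 interest = $143.93; pay $119.00 → $24.93
Payment period 8: $24.93 +$16.43 interest = $41.36; pay $41.36 → $0.00
Total interest: $16.43 + $16.43 + $16.43 + $16.43 + $16.43 + $16.43 + $16.43 + $16.43 = $131.44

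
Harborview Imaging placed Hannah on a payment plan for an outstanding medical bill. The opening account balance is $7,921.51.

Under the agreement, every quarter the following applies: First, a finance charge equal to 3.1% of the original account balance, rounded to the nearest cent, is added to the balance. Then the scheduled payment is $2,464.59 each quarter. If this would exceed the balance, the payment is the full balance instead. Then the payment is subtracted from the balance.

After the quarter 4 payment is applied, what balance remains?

# | Opening | Interest | Payment | End bal
1 | $7,921.51 | $245.57 | $2,464.59 | $5,702.49
2 | $5,702.49 | $245.57 | $2,464.59 | $3,483.47
3 | $3,483.47 | $245.57 | $2,464.59 | $1,264.45
4 | $1,264.45 | $245.57 | $1,510.02 | $0.00

$0.00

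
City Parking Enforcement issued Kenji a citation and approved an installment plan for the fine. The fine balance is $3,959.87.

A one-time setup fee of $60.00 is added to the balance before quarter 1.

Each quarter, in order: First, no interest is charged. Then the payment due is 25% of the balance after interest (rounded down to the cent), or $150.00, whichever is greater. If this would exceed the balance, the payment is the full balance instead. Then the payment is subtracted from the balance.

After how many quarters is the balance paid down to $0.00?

# | Opening | Payment | End bal
1 | $4,019.87 | $1,004.96 | $3,014.91
2 | $3,014.91 | $753.72 | $2,261.19
3 | $2,261.19 | $565.29 | $1,695.90
4 | $1,695.90 | $423.97 | $1,271.93
5 | $1,271.93 | $317.98 | $953.95
6 | $953.95 | $238.48 | $715.47
7 | $715.47 | $178.86 | $536.61
8 | $536.61 | $150.00 | $386.61
9 | $386.61 | $150.00 | $236.61
10 | $236.61 | $150.00 | $86.61
11 | $86.61 | $86.61 | $0.00
Balance reaches $0.00 in quarter 11.

11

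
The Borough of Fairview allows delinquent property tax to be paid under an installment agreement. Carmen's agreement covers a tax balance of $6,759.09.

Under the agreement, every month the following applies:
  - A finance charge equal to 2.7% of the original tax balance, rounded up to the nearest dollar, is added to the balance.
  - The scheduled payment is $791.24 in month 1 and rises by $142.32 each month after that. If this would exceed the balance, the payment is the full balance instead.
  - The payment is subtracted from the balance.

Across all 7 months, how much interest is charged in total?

$1,281.00

Month 1: $6,759.09 +$183.00 interest = $6,942.09; pay $791.24 → $6,150.85
Month 2: $6,150.85 +$183.00 interest = $6,333.85; pay $933.56 → $5,400.29
Month 3: $5,400.29 +$183.00 interest = $5,583.29; pay $1,075.88 → $4,507.41
Month 4: $4,507.41 +$183.00 interest = $4,690.41; pay $1,218.20 → $3,472.21
Month 5: $3,472.21 +$183.00 interest = $3,655.21; pay $1,360.52 → $2,294.69
Month 6: $2,294.69 +$183.00 interest = $2,477.69; pay $1,502.84 → $974.85
Month 7: $974.85 +$183.00 interest = $1,157.85; pay $1,157.85 → $0.00
Total interest: $183.00 + $183.00 + $183.00 + $183.00 + $183.00 + $183.00 + $183.00 = $1,281.00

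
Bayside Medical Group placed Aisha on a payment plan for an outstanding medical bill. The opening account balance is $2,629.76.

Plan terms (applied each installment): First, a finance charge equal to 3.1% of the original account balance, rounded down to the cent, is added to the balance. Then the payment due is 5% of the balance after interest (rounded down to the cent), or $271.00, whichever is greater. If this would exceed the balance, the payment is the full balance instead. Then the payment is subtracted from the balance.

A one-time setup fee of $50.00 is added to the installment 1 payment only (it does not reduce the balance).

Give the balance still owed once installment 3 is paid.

# | Opening | Interest | Payment | Fee | End bal
1 | $2,629.76 | $81.52 | $271.00 | $50.00 | $2,440.28
2 | $2,440.28 | $81.52 | $271.00 | — | $2,250.80
3 | $2,250.80 | $81.52 | $271.00 | — | $2,061.32

$2,061.32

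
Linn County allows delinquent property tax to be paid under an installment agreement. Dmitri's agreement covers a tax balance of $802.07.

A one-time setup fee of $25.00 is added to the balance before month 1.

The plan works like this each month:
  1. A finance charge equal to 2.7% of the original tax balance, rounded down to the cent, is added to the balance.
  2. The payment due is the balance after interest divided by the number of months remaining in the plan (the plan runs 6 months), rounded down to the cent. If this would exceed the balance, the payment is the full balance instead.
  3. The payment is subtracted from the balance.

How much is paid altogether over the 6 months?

$956.97

Month 1: opening $827.07; interest $21.65 → $848.72; payment $141.45; balance $707.27
Month 2: opening $707.27; interest $21.65 → $728.92; payment $145.78; balance $583.14
Month 3: opening $583.14; interest $21.65 → $604.79; payment $151.19; balance $453.60
Month 4: opening $453.60; interest $21.65 → $475.25; payment $158.41; balance $316.84
Month 5: opening $316.84; interest $21.65 → $338.49; payment $169.24; balance $169.25
Month 6: opening $169.25; interest $21.65 → $190.90; payment $190.90; balance $0.00
Total paid: $956.97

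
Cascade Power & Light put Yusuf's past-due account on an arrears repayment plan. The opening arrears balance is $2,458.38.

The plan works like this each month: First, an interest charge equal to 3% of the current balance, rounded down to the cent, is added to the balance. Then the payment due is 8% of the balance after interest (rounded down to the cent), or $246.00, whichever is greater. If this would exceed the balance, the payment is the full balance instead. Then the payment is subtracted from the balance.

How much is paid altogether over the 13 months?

Month 1: opening $2,458.38; interest $73.75 → $2,532.13; payment $246.00; balance $2,286.13
Month 2: opening $2,286.13; interest $68.58 → $2,354.71; payment $246.00; balance $2,108.71
Month 3: opening $2,108.71; interest $63.26 → $2,171.97; payment $246.00; balance $1,925.97
Month 4: opening $1,925.97; interest $57.77 → $1,983.74; payment $246.00; balance $1,737.74
Month 5: opening $1,737.74; interest $52.13 → $1,789.87; payment $246.00; balance $1,543.87
Month 6: opening $1,543.87; interest $46.31 → $1,590.18; payment $246.00; balance $1,344.18
Month 7: opening $1,344.18; interest $40.32 → $1,384.50; payment $246.00; balance $1,138.50
Month 8: opening $1,138.50; interest $34.15 → $1,172.65; payment $246.00; balance $926.65
Month 9: opening $926.65; interest $27.79 → $954.44; payment $246.00; balance $708.44
Month 10: opening $708.44; interest $21.25 → $729.69; payment $246.00; balance $483.69
Month 11: opening $483.69; interest $14.51 → $498.20; payment $246.00; balance $252.20
Month 12: opening $252.20; interest $7.56 → $259.76; payment $246.00; balance $13.76
Month 13: opening $13.76; interest $0.41 → $14.17; payment $14.17; balance $0.00
Total paid: $2,966.17

$2,966.17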